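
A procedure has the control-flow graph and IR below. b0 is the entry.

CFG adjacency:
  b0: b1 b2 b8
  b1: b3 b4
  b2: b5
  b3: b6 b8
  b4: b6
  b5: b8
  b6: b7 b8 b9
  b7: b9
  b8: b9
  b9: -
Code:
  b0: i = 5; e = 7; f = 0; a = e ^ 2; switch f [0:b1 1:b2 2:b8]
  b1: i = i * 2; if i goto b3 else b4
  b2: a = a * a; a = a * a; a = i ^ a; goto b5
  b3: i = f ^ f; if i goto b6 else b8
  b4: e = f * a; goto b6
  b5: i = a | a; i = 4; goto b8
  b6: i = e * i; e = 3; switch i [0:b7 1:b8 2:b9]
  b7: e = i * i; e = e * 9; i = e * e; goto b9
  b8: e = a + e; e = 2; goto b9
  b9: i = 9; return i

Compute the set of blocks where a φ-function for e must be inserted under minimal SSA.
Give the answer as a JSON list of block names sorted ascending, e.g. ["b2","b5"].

idom tree: b1←b0 b2←b0 b3←b1 b4←b1 b5←b2 b6←b1 b7←b6 b8←b0 b9←b0
Join-block Dom:
  b6: preds {b3,b4}: {b0,b1,b3} ∩ {b0,b1,b4} = {b0,b1}; idom=b1
  b8: preds {b0,b3,b5,b6}: {b0} ∩ {b0,b1,b3} ∩ {b0,b2,b5} ∩ {b0,b1,b6} = {b0}; idom=b0
  b9: preds {b6,b7,b8}: {b0,b1,b6} ∩ {b0,b1,b6,b7} ∩ {b0,b8} = {b0}; idom=b0

DF walk-up:
  join b6 pred b3: b3 stop@b1
  join b6 pred b4: b4 stop@b1
  join b8 pred b0: · stop@b0
  join b8 pred b3: b3→b1 stop@b0
  join b8 pred b5: b5→b2 stop@b0
  join b8 pred b6: b6→b1 stop@b0
  join b9 pred b6: b6→b1 stop@b0
  join b9 pred b7: b7→b6→b1 stop@b0
  join b9 pred b8: b8 stop@b0
  b0: DF=∅
  b1: DF={b8,b9}
  b2: DF={b8}
  b3: DF={b6,b8}
  b4: DF={b6}
  b5: DF={b8}
  b6: DF={b8,b9}
  b7: DF={b9}
  b8: DF={b9}
  b9: DF=∅

φ for e: defs {b0,b4,b6,b7,b8}
  DF⁺ = {b6,b8,b9}

Answer: ["b6", "b8", "b9"]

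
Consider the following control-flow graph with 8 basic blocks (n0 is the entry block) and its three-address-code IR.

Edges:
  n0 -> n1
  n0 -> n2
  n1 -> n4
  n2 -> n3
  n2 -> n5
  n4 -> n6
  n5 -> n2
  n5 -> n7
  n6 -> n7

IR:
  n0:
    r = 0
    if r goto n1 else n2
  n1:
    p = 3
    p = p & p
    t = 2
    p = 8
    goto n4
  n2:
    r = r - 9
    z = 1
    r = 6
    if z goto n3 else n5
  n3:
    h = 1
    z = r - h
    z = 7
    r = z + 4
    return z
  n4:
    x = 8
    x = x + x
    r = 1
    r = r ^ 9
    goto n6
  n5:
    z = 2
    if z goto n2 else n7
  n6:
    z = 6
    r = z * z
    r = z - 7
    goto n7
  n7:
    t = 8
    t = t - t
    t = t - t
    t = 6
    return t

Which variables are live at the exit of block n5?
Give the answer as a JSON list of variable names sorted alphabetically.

def/use:
  n0: {r} / ∅
  n1: {p,t} / ∅
  n2: {r,z} / {r}
  n3: {h,r,z} / {r}
  n4: {r,x} / ∅
  n5: {z} / ∅
  n6: {r,z} / ∅
  n7: {t} / ∅

Backward fixpoint:
  n0 li=∅ lo={r}
  n1 li=∅ lo=∅
  n2 li={r} lo={r}
  n3 li={r} lo=∅
  n4 li=∅ lo=∅
  n5 li={r} lo={r}
  n6 li=∅ lo=∅
  n7 li=∅ lo=∅

live-out(n5) = ["r"]

Answer: ["r"]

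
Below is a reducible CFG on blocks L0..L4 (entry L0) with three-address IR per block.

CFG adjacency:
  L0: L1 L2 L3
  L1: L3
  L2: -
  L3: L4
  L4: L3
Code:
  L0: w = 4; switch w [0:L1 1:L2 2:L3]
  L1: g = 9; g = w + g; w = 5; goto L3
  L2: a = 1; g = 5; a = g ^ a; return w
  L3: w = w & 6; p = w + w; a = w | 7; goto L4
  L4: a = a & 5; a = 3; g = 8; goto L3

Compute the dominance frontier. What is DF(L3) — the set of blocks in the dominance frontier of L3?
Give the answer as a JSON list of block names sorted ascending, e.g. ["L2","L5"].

Answer: ["L3"]

Working:
idom tree: L1←L0 L2←L0 L3←L0 L4←L3
Dom at joins:
  L3: preds {L0,L1,L4}: {L0} ∩ {L0,L1} ∩ {L0,L3,L4} = {L0}; idom=L0

DF derivation:
  L3←L0: walk · to L0
  L3←L1: walk L1 to L0
  L3←L4: walk L4→L3 to L0
  L0 → ∅
  L1 → {L3}
  L2 → ∅
  L3 → {L3}
  L4 → {L3}

DF(L3) = ["L3"]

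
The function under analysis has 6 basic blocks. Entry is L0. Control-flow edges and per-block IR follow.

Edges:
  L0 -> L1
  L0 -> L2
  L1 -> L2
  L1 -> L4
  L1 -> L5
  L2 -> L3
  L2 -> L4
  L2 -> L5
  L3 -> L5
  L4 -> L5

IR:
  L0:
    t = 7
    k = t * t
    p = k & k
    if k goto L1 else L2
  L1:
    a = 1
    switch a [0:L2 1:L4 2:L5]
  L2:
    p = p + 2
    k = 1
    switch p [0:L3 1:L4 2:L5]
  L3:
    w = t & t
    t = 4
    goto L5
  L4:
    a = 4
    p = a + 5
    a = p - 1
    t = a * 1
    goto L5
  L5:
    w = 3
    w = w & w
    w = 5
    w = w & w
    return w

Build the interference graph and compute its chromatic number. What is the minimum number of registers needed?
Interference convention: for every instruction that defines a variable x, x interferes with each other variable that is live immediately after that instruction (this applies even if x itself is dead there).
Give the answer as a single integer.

Answer: 3

Derivation:
Per-block:
  L0: def={k,p,t} ue=∅
  L1: def={a} ue=∅
  L2: def={k,p} ue={p}
  L3: def={t,w} ue={t}
  L4: def={a,p,t} ue=∅
  L5: def={w} ue=∅

Backward fixpoint:
  live L0: ∅→{p,t}
  live L1: {p,t}→{p,t}
  live L2: {p,t}→{t}
  live L3: {t}→∅
  live L4: ∅→∅
  live L5: ∅→∅

Interference:
  a: {p,t}
  k: {p,t}
  p: {a,k,t}
  t: {a,k,p}
  w: ∅

Chromatic number:
  lower bound: {a,p,t} mutually conflict ⇒ χ ≥ 3
  3-colouring: R0={p,w}  R1={t}  R2={a,k}
  χ = 3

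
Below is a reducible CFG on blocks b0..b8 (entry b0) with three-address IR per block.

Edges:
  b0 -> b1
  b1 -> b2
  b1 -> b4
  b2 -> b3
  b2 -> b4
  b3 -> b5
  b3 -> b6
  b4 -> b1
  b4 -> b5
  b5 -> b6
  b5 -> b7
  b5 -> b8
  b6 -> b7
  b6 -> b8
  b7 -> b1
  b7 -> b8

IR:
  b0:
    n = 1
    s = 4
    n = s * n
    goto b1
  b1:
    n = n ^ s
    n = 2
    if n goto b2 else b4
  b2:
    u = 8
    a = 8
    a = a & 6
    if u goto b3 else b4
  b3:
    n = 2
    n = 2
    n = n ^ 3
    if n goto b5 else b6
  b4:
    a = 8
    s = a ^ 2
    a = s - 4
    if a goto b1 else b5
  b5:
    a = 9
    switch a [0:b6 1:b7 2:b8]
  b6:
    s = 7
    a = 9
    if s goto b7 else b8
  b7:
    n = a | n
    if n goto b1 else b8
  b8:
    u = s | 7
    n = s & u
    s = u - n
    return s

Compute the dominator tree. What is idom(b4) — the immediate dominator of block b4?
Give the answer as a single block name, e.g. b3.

Answer: b1

Working:
idom tree: b1←b0 b2←b1 b3←b2 b4←b1 b5←b1 b6←b1 b7←b1 b8←b1
Dom∩ at merges:
  b1: preds {b0,b4,b7}: {b0} ∩ {b0,b1,b4} ∩ {b0,b1,b7} = {b0}; idom=b0
  b4: preds {b1,b2}: {b0,b1} ∩ {b0,b1,b2} = {b0,b1}; idom=b1
  b5: preds {b3,b4}: {b0,b1,b2,b3} ∩ {b0,b1,b4} = {b0,b1}; idom=b1
  b6: preds {b3,b5}: {b0,b1,b2,b3} ∩ {b0,b1,b5} = {b0,b1}; idom=b1
  b7: preds {b5,b6}: {b0,b1,b5} ∩ {b0,b1,b6} = {b0,b1}; idom=b1
  b8: preds {b5,b6,b7}: {b0,b1,b5} ∩ {b0,b1,b6} ∩ {b0,b1,b7} = {b0,b1}; idom=b1

idom(b4) = b1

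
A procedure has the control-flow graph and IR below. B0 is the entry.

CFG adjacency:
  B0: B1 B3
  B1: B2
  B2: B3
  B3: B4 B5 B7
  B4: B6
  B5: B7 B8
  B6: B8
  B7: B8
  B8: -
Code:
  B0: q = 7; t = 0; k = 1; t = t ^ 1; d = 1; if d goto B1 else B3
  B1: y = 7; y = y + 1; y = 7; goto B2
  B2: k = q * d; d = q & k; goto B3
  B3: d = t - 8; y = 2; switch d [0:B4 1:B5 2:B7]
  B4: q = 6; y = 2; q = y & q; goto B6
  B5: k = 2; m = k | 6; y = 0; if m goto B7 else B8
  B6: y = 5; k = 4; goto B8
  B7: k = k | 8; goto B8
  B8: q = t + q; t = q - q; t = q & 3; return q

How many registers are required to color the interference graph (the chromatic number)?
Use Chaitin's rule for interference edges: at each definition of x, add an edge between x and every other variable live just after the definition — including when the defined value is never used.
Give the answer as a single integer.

Per-block:
  B0: {d,k,q,t} / ∅
  B1: {y} / ∅
  B2: {d,k} / {d,q}
  B3: {d,y} / {t}
  B4: {q,y} / ∅
  B5: {k,m,y} / ∅
  B6: {k,y} / ∅
  B7: {k} / {k}
  B8: {q,t} / {q,t}

Backward fixpoint:
  B0: in=∅ out={d,k,q,t}
  B1: in={d,q,t} out={d,q,t}
  B2: in={d,q,t} out={k,q,t}
  B3: in={k,q,t} out={k,q,t}
  B4: in={t} out={q,t}
  B5: in={q,t} out={k,q,t}
  B6: in={q,t} out={q,t}
  B7: in={k,q,t} out={q,t}
  B8: in={q,t} out=∅

Interference:
  d: {k,q,t,y}
  k: {d,m,q,t,y}
  m: {k,q,t,y}
  q: {d,k,m,t,y}
  t: {d,k,m,q,y}
  y: {d,k,m,q,t}

Colouring:
  lower bound: {d,k,q,t,y} mutually conflict ⇒ χ ≥ 5
  assign d→r4 k→r0 m→r4 q→r1 t→r2 y→r3 — no edge inside a register ⇒ χ ≤ 5
  χ = 5

Answer: 5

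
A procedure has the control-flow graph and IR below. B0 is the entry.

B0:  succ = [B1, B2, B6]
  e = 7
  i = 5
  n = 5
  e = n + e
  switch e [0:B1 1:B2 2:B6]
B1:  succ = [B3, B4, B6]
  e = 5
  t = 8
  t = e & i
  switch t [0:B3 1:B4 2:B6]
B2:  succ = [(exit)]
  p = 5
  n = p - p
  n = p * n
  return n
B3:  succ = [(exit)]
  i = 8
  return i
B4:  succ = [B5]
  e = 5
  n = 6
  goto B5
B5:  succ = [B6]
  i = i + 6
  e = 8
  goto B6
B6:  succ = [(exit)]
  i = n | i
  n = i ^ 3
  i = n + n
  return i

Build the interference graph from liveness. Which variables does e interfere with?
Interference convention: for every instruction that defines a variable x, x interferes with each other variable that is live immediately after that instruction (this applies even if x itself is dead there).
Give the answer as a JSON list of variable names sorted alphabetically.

Answer: ["i", "n", "t"]

Derivation:
Block summaries:
  B0: def={e,i,n} ue=∅
  B1: def={e,t} ue={i}
  B2: def={n,p} ue=∅
  B3: def={i} ue=∅
  B4: def={e,n} ue=∅
  B5: def={e,i} ue={i}
  B6: def={i,n} ue={i,n}

Live sets:
  live B0: ∅→{i,n}
  live B1: {i,n}→{i,n}
  live B2: ∅→∅
  live B3: ∅→∅
  live B4: {i}→{i,n}
  live B5: {i,n}→{i,n}
  live B6: {i,n}→∅

Interference:
  e: {i,n,t}
  i: {e,n,t}
  n: {e,i,p,t}
  p: {n}
  t: {e,i,n}

N(e) = ["i", "n", "t"]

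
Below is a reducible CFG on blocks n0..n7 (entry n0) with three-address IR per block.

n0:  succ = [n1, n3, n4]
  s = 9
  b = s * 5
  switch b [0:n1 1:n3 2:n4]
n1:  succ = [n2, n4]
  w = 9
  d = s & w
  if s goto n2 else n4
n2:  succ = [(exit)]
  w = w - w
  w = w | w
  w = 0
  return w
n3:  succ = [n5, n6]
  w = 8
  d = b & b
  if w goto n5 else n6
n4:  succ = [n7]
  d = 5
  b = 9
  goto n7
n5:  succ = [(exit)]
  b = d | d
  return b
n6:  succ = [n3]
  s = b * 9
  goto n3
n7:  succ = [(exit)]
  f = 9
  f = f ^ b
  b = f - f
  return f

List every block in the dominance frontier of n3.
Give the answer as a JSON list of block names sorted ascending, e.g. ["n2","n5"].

idom tree: n1←n0 n2←n1 n3←n0 n4←n0 n5←n3 n6←n3 n7←n4
Join-block Dom:
  n3: preds {n0,n6}: {n0} ∩ {n0,n3,n6} = {n0}; idom=n0
  n4: preds {n0,n1}: {n0} ∩ {n0,n1} = {n0}; idom=n0

Frontier:
  join n3 pred n0: · stop@n0
  join n3 pred n6: n6→n3 stop@n0
  join n4 pred n0: · stop@n0
  join n4 pred n1: n1 stop@n0
  n0: DF=∅
  n1: DF={n4}
  n2: DF=∅
  n3: DF={n3}
  n4: DF=∅
  n5: DF=∅
  n6: DF={n3}
  n7: DF=∅

DF(n3) = ["n3"]

Answer: ["n3"]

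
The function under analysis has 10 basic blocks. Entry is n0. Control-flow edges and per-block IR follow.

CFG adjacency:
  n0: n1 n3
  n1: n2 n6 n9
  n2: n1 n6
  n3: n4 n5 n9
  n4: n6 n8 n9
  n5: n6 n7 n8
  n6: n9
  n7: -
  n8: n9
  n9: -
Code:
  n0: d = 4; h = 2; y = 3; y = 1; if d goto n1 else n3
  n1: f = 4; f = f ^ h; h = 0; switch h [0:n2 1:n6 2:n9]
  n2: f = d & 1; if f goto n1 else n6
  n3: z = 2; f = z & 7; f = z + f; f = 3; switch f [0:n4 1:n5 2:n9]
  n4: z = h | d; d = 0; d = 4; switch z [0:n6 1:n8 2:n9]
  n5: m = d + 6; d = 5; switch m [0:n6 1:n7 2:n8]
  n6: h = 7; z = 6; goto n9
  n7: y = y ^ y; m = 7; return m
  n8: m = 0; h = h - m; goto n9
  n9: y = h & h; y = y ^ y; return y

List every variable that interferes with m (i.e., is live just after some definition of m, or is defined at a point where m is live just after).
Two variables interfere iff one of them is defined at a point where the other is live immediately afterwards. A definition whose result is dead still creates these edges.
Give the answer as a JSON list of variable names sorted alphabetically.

def/use:
  n0: def={d,h,y} ue=∅
  n1: def={f,h} ue={h}
  n2: def={f} ue={d}
  n3: def={f,z} ue=∅
  n4: def={d,z} ue={d,h}
  n5: def={d,m} ue={d}
  n6: def={h,z} ue=∅
  n7: def={m,y} ue={y}
  n8: def={h,m} ue={h}
  n9: def={y} ue={h}

Live sets:
  live n0: ∅→{d,h,y}
  live n1: {d,h}→{d,h}
  live n2: {d,h}→{d,h}
  live n3: {d,h,y}→{d,h,y}
  live n4: {d,h}→{h}
  live n5: {d,h,y}→{h,y}
  live n6: ∅→{h}
  live n7: {y}→∅
  live n8: {h}→{h}
  live n9: {h}→∅

Interfere edges:
  d — {f,h,m,y,z}
  f — {d,h,y,z}
  h — {d,f,m,y,z}
  m — {d,h,y}
  y — {d,f,h,m,z}
  z — {d,f,h,y}

N(m) = ["d", "h", "y"]

Answer: ["d", "h", "y"]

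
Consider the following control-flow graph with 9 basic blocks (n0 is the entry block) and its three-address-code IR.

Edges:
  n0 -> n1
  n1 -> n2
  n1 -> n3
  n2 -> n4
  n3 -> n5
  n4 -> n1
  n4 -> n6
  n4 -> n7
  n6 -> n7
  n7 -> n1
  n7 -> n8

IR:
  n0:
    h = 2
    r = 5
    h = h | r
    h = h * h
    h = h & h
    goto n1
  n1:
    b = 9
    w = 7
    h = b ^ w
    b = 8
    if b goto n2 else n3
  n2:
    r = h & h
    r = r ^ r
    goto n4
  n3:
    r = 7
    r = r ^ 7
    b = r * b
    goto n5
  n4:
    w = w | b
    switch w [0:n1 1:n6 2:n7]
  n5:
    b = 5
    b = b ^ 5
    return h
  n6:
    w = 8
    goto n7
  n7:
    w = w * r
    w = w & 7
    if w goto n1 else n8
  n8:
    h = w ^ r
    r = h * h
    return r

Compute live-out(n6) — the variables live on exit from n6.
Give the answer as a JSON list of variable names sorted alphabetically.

Answer: ["r", "w"]

Analysis:
Per-block:
  n0: {h,r} / ∅
  n1: {b,h,w} / ∅
  n2: {r} / {h}
  n3: {b,r} / {b}
  n4: {w} / {b,w}
  n5: {b} / {h}
  n6: {w} / ∅
  n7: {w} / {r,w}
  n8: {h,r} / {r,w}

Liveness:
  n0 li=∅ lo=∅
  n1 li=∅ lo={b,h,w}
  n2 li={b,h,w} lo={b,r,w}
  n3 li={b,h} lo={h}
  n4 li={b,r,w} lo={r,w}
  n5 li={h} lo=∅
  n6 li={r} lo={r,w}
  n7 li={r,w} lo={r,w}
  n8 li={r,w} lo=∅

live-out(n6) = ["r", "w"]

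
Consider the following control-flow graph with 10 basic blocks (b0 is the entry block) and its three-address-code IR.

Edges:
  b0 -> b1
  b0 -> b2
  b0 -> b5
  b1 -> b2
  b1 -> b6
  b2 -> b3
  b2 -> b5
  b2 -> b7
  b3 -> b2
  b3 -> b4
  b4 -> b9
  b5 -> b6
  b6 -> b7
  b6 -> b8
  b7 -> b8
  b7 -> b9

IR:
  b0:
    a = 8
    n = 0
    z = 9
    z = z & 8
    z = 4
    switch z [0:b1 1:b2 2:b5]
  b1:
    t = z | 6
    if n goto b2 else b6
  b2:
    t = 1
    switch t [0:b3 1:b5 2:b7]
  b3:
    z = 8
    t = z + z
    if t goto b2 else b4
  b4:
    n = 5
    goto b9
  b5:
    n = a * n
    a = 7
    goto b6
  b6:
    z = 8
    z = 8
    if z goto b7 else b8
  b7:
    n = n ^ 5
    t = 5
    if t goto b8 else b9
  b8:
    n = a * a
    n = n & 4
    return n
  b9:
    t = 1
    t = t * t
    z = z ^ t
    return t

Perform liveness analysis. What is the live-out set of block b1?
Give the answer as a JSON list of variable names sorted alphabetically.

Block summaries:
  b0 def {a,n,z} use ∅
  b1 def {t} use {n,z}
  b2 def {t} use ∅
  b3 def {t,z} use ∅
  b4 def {n} use ∅
  b5 def {a,n} use {a,n}
  b6 def {z} use ∅
  b7 def {n,t} use {n}
  b8 def {n} use {a}
  b9 def {t,z} use {z}

Liveness:
  live b0: ∅→{a,n,z}
  live b1: {a,n,z}→{a,n,z}
  live b2: {a,n,z}→{a,n,z}
  live b3: {a,n}→{a,n,z}
  live b4: {z}→{z}
  live b5: {a,n}→{a,n}
  live b6: {a,n}→{a,n,z}
  live b7: {a,n,z}→{a,z}
  live b8: {a}→∅
  live b9: {z}→∅

live-out(b1) = ["a", "n", "z"]

Answer: ["a", "n", "z"]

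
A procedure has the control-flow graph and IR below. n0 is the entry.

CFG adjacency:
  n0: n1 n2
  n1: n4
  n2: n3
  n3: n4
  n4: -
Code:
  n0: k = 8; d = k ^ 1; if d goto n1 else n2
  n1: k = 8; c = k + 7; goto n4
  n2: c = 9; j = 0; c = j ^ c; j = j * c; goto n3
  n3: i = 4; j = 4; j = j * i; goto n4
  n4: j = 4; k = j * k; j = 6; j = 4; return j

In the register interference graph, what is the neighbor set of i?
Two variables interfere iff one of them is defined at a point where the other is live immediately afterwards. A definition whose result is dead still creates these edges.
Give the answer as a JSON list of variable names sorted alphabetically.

Answer: ["j", "k"]

Analysis:
def/use:
  n0: def={d,k} ue=∅
  n1: def={c,k} ue=∅
  n2: def={c,j} ue=∅
  n3: def={i,j} ue=∅
  n4: def={j,k} ue={k}

Liveness:
  live n0: ∅→{k}
  live n1: ∅→{k}
  live n2: {k}→{k}
  live n3: {k}→{k}
  live n4: {k}→∅

Conflict graph:
  c↔{j,k}
  d↔{k}
  i↔{j,k}
  j↔{c,i,k}
  k↔{c,d,i,j}

N(i) = ["j", "k"]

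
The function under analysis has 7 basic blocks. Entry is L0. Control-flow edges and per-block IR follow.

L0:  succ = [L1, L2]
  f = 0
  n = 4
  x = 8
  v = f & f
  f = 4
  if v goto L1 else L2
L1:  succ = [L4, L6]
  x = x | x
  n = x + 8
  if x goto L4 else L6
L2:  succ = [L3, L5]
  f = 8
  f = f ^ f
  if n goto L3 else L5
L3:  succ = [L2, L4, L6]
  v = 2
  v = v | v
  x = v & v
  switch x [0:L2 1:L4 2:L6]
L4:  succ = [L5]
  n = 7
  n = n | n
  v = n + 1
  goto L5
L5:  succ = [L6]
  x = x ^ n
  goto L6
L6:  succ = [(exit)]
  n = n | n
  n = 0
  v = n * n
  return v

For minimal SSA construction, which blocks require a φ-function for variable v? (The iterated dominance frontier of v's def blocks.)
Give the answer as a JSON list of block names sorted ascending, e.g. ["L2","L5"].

idom tree: L1←L0 L2←L0 L3←L2 L4←L0 L5←L0 L6←L0
Dom∩ at merges:
  L2: preds {L0,L3}: {L0} ∩ {L0,L2,L3} = {L0}; idom=L0
  L4: preds {L1,L3}: {L0,L1} ∩ {L0,L2,L3} = {L0}; idom=L0
  L5: preds {L2,L4}: {L0,L2} ∩ {L0,L4} = {L0}; idom=L0
  L6: preds {L1,L3,L5}: {L0,L1} ∩ {L0,L2,L3} ∩ {L0,L5} = {L0}; idom=L0

Frontier:
  join L2 pred L0: · stop@L0
  join L2 pred L3: L3→L2 stop@L0
  join L4 pred L1: L1 stop@L0
  join L4 pred L3: L3→L2 stop@L0
  join L5 pred L2: L2 stop@L0
  join L5 pred L4: L4 stop@L0
  join L6 pred L1: L1 stop@L0
  join L6 pred L3: L3→L2 stop@L0
  join L6 pred L5: L5 stop@L0
  L0 → ∅
  L1 → {L4,L6}
  L2 → {L2,L4,L5,L6}
  L3 → {L2,L4,L6}
  L4 → {L5}
  L5 → {L6}
  L6 → ∅

φ for v: defs {L0,L3,L4,L6}
  DF⁺ = {L2,L4,L5,L6}

Answer: ["L2", "L4", "L5", "L6"]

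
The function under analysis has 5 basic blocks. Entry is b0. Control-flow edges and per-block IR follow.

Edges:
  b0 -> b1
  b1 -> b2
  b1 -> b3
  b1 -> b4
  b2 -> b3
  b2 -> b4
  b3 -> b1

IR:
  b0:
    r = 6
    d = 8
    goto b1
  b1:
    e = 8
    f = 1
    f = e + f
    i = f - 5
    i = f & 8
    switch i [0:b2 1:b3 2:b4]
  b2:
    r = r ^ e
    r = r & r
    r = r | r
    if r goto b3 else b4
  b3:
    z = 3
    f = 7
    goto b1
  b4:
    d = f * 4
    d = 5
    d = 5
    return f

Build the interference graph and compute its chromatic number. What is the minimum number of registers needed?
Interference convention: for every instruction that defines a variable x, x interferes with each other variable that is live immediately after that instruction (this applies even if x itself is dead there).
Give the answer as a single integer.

Answer: 4

Working:
Block summaries:
  b0: def={d,r} ue=∅
  b1: def={e,f,i} ue=∅
  b2: def={r} ue={e,r}
  b3: def={f,z} ue=∅
  b4: def={d} ue={f}

Live sets:
  b0: in=∅ out={r}
  b1: in={r} out={e,f,r}
  b2: in={e,f,r} out={f,r}
  b3: in={r} out={r}
  b4: in={f} out=∅

Interfere edges:
  d↔{f,r}
  e↔{f,i,r}
  f↔{d,e,i,r}
  i↔{e,f,r}
  r↔{d,e,f,i,z}
  z↔{r}

Chromatic number:
  clique {e,f,i,r} ⇒ need ≥ 4
  4-colouring: r0={r}  r1={f,z}  r2={d,e}  r3={i}
  χ = 4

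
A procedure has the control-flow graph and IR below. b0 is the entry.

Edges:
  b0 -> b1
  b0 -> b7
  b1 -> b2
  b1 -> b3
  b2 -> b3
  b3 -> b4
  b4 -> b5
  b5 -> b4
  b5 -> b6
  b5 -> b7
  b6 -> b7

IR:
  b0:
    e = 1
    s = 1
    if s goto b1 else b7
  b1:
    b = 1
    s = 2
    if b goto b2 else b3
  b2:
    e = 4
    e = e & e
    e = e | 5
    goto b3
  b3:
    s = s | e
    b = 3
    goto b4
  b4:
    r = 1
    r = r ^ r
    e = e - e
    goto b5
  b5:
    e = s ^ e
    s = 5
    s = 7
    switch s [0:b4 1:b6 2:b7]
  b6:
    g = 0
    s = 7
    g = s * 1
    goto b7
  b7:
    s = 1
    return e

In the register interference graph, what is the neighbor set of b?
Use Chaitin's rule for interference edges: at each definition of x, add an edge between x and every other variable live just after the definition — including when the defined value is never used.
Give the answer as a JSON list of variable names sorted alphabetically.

def/use:
  b0 def {e,s} use ∅
  b1 def {b,s} use ∅
  b2 def {e} use ∅
  b3 def {b,s} use {e,s}
  b4 def {e,r} use {e}
  b5 def {e,s} use {e,s}
  b6 def {g,s} use ∅
  b7 def {s} use {e}

Live sets:
  live b0: ∅→{e}
  live b1: {e}→{e,s}
  live b2: {s}→{e,s}
  live b3: {e,s}→{e,s}
  live b4: {e,s}→{e,s}
  live b5: {e,s}→{e,s}
  live b6: {e}→{e}
  live b7: {e}→∅

Interfere edges:
  b↔{e,s}
  e↔{b,g,r,s}
  g↔{e}
  r↔{e,s}
  s↔{b,e,r}

N(b) = ["e", "s"]

Answer: ["e", "s"]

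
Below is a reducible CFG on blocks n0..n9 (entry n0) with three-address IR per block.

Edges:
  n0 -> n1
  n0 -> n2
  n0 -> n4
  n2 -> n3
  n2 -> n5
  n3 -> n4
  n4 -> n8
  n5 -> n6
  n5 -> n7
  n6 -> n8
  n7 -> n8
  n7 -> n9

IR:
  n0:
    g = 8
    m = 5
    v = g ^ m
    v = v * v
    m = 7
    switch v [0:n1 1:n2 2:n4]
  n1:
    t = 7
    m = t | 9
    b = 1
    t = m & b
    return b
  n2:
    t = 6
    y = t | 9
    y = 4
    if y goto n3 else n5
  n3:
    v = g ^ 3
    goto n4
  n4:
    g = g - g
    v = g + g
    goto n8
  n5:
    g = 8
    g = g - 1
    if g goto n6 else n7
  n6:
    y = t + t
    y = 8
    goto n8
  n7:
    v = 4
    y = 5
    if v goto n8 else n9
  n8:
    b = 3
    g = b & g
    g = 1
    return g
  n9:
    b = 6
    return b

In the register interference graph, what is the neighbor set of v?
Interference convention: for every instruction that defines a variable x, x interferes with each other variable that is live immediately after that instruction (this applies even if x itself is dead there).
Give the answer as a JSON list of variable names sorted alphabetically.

Per-block:
  n0 def {g,m,v} use ∅
  n1 def {b,m,t} use ∅
  n2 def {t,y} use ∅
  n3 def {v} use {g}
  n4 def {g,v} use {g}
  n5 def {g} use ∅
  n6 def {y} use {t}
  n7 def {v,y} use ∅
  n8 def {b,g} use {g}
  n9 def {b} use ∅

Live sets:
  n0: in=∅ out={g}
  n1: in=∅ out=∅
  n2: in={g} out={g,t}
  n3: in={g} out={g}
  n4: in={g} out={g}
  n5: in={t} out={g,t}
  n6: in={g,t} out={g}
  n7: in={g} out={g}
  n8: in={g} out=∅
  n9: in=∅ out=∅

Interference:
  b: {g,m,t}
  g: {b,m,t,v,y}
  m: {b,g,v}
  t: {b,g,y}
  v: {g,m,y}
  y: {g,t,v}

N(v) = ["g", "m", "y"]

Answer: ["g", "m", "y"]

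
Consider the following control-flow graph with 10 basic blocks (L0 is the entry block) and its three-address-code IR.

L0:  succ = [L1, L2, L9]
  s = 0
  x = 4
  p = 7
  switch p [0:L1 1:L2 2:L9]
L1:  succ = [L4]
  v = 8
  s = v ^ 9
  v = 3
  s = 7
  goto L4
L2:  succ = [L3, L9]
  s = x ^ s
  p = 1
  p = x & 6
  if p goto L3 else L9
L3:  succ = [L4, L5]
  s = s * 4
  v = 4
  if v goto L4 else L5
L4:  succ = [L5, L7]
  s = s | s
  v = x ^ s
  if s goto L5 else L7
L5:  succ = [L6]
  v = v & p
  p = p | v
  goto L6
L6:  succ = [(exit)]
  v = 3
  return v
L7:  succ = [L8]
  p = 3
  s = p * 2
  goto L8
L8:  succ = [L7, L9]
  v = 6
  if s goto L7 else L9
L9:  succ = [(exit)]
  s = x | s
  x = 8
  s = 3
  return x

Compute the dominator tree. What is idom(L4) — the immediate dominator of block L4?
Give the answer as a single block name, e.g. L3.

Answer: L0

Derivation:
idom tree: L1←L0 L2←L0 L3←L2 L4←L0 L5←L0 L6←L5 L7←L4 L8←L7 L9←L0
Dom∩ at merges:
  L4: preds {L1,L3}: {L0,L1} ∩ {L0,L2,L3} = {L0}; idom=L0
  L5: preds {L3,L4}: {L0,L2,L3} ∩ {L0,L4} = {L0}; idom=L0
  L7: preds {L4,L8}: {L0,L4} ∩ {L0,L4,L7,L8} = {L0,L4}; idom=L4
  L9: preds {L0,L2,L8}: {L0} ∩ {L0,L2} ∩ {L0,L4,L7,L8} = {L0}; idom=L0

idom(L4) = L0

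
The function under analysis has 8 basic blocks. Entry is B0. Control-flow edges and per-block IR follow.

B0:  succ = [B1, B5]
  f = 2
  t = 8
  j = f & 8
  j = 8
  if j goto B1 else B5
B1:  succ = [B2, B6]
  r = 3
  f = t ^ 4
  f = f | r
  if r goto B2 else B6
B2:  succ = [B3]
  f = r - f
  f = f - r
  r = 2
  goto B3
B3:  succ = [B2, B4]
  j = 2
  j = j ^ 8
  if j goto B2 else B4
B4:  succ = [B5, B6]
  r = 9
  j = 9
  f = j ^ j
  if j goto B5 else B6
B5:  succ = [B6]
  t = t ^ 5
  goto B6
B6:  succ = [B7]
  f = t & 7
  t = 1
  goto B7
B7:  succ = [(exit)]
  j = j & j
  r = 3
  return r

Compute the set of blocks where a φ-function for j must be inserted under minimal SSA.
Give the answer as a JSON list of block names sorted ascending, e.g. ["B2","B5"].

idom tree: B1←B0 B2←B1 B3←B2 B4←B3 B5←B0 B6←B0 B7←B6
Join-block Dom:
  B2: preds {B1,B3}: {B0,B1} ∩ {B0,B1,B2,B3} = {B0,B1}; idom=B1
  B5: preds {B0,B4}: {B0} ∩ {B0,B1,B2,B3,B4} = {B0}; idom=B0
  B6: preds {B1,B4,B5}: {B0,B1} ∩ {B0,B1,B2,B3,B4} ∩ {B0,B5} = {B0}; idom=B0

DF derivation:
  join B2 pred B1: · stop@B1
  join B2 pred B3: B3→B2 stop@B1
  join B5 pred B0: · stop@B0
  join B5 pred B4: B4→B3→B2→B1 stop@B0
  join B6 pred B1: B1 stop@B0
  join B6 pred B4: B4→B3→B2→B1 stop@B0
  join B6 pred B5: B5 stop@B0
  DF(B0)=∅
  DF(B1)={B5,B6}
  DF(B2)={B2,B5,B6}
  DF(B3)={B2,B5,B6}
  DF(B4)={B5,B6}
  DF(B5)={B6}
  DF(B6)=∅
  DF(B7)=∅

φ for j: defs {B0,B3,B4,B7}
  DF⁺ = {B2,B5,B6}

Answer: ["B2", "B5", "B6"]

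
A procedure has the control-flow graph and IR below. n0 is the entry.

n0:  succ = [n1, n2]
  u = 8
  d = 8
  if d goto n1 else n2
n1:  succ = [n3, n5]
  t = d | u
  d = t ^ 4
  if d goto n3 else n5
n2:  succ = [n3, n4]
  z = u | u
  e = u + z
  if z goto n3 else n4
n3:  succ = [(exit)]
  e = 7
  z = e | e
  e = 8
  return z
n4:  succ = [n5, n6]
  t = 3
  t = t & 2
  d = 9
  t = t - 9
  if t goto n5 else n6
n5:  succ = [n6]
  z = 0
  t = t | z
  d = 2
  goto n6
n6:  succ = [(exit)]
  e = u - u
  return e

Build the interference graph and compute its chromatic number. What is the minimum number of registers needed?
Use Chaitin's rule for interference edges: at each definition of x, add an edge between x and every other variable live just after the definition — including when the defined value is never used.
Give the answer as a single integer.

Answer: 3

Analysis:
Block summaries:
  n0 def {d,u} use ∅
  n1 def {d,t} use {d,u}
  n2 def {e,z} use {u}
  n3 def {e,z} use ∅
  n4 def {d,t} use ∅
  n5 def {d,t,z} use {t}
  n6 def {e} use {u}

Live sets:
  n0 li=∅ lo={d,u}
  n1 li={d,u} lo={t,u}
  n2 li={u} lo={u}
  n3 li=∅ lo=∅
  n4 li={u} lo={t,u}
  n5 li={t,u} lo={u}
  n6 li={u} lo=∅

Interfere edges:
  d↔{t,u}
  e↔{u,z}
  t↔{d,u,z}
  u↔{d,e,t,z}
  z↔{e,t,u}

Chromatic number:
  {d,t,u} pairwise interfere (3-clique) ⇒ χ ≥ 3
  assign d→r2 e→r1 t→r1 u→r0 z→r2 — no edge inside a register ⇒ χ ≤ 3
  χ = 3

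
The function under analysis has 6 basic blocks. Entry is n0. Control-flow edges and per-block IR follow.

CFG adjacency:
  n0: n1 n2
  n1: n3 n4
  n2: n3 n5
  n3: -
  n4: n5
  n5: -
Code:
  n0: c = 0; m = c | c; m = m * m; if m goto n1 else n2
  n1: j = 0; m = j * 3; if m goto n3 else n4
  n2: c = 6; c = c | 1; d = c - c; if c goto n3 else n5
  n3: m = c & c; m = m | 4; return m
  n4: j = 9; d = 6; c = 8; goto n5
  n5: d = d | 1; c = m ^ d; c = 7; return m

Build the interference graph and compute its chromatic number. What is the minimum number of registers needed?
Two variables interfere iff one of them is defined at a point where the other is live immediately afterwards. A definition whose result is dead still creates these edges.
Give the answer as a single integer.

Answer: 3

Analysis:
Per-block:
  n0 def {c,m} use ∅
  n1 def {j,m} use ∅
  n2 def {c,d} use ∅
  n3 def {m} use {c}
  n4 def {c,d,j} use ∅
  n5 def {c,d} use {d,m}

Liveness:
  n0: in=∅ out={c,m}
  n1: in={c} out={c,m}
  n2: in={m} out={c,d,m}
  n3: in={c} out=∅
  n4: in={m} out={d,m}
  n5: in={d,m} out=∅

Conflict graph:
  c — {d,j,m}
  d — {c,m}
  j — {c,m}
  m — {c,d,j}

Colouring:
  clique {c,d,m} ⇒ need ≥ 3
  assign c→c0 d→c2 j→c2 m→c1 — no edge inside a register ⇒ χ ≤ 3
  χ = 3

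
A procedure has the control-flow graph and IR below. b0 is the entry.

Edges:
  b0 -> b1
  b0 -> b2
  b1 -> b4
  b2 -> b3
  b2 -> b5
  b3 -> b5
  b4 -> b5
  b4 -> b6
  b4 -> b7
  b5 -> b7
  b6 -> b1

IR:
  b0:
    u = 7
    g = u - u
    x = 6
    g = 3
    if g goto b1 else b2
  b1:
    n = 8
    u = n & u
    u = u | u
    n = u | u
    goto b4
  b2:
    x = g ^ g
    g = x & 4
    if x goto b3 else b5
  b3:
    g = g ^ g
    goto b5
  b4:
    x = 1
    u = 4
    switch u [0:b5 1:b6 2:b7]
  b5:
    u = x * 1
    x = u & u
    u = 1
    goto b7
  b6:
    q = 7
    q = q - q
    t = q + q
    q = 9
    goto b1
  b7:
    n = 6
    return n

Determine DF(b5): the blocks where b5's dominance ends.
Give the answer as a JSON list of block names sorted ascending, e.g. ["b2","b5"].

idom tree: b1←b0 b2←b0 b3←b2 b4←b1 b5←b0 b6←b4 b7←b0
Join-block Dom:
  b1: preds {b0,b6}: {b0} ∩ {b0,b1,b4,b6} = {b0}; idom=b0
  b5: preds {b2,b3,b4}: {b0,b2} ∩ {b0,b2,b3} ∩ {b0,b1,b4} = {b0}; idom=b0
  b7: preds {b4,b5}: {b0,b1,b4} ∩ {b0,b5} = {b0}; idom=b0

DF derivation:
  join b1 pred b0: · stop@b0
  join b1 pred b6: b6→b4→b1 stop@b0
  join b5 pred b2: b2 stop@b0
  join b5 pred b3: b3→b2 stop@b0
  join b5 pred b4: b4→b1 stop@b0
  join b7 pred b4: b4→b1 stop@b0
  join b7 pred b5: b5 stop@b0
  b0: DF=∅
  b1: DF={b1,b5,b7}
  b2: DF={b5}
  b3: DF={b5}
  b4: DF={b1,b5,b7}
  b5: DF={b7}
  b6: DF={b1}
  b7: DF=∅

DF(b5) = ["b7"]

Answer: ["b7"]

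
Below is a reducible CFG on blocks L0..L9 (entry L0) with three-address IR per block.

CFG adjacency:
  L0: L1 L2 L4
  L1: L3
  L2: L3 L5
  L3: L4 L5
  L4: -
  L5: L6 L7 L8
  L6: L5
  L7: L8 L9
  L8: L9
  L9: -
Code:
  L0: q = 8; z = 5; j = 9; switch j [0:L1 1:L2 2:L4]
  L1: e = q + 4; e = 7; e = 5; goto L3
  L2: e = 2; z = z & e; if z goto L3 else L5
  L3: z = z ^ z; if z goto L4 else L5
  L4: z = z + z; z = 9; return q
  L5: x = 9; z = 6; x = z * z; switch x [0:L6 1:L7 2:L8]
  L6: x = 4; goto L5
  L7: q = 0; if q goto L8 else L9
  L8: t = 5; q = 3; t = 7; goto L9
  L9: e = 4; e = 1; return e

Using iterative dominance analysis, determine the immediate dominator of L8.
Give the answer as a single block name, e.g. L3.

Answer: L5

Analysis:
idom tree: L1←L0 L2←L0 L3←L0 L4←L0 L5←L0 L6←L5 L7←L5 L8←L5 L9←L5
Dom at joins:
  L3: preds {L1,L2}: {L0,L1} ∩ {L0,L2} = {L0}; idom=L0
  L4: preds {L0,L3}: {L0} ∩ {L0,L3} = {L0}; idom=L0
  L5: preds {L2,L3,L6}: {L0,L2} ∩ {L0,L3} ∩ {L0,L5,L6} = {L0}; idom=L0
  L8: preds {L5,L7}: {L0,L5} ∩ {L0,L5,L7} = {L0,L5}; idom=L5
  L9: preds {L7,L8}: {L0,L5,L7} ∩ {L0,L5,L8} = {L0,L5}; idom=L5

idom(L8) = L5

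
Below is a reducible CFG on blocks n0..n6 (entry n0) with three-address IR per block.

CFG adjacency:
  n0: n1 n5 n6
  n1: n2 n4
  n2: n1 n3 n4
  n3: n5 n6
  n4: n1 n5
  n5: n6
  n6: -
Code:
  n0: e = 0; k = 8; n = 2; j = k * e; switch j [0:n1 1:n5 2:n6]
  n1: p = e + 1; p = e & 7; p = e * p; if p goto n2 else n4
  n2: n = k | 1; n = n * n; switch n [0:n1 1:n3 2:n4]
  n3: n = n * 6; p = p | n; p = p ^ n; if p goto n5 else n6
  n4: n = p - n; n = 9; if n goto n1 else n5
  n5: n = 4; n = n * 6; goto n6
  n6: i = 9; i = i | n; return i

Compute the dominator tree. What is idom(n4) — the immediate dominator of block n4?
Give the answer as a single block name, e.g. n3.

Answer: n1

Working:
idom tree: n1←n0 n2←n1 n3←n2 n4←n1 n5←n0 n6←n0
Join-block Dom:
  n1: preds {n0,n2,n4}: {n0} ∩ {n0,n1,n2} ∩ {n0,n1,n4} = {n0}; idom=n0
  n4: preds {n1,n2}: {n0,n1} ∩ {n0,n1,n2} = {n0,n1}; idom=n1
  n5: preds {n0,n3,n4}: {n0} ∩ {n0,n1,n2,n3} ∩ {n0,n1,n4} = {n0}; idom=n0
  n6: preds {n0,n3,n5}: {n0} ∩ {n0,n1,n2,n3} ∩ {n0,n5} = {n0}; idom=n0

idom(n4) = n1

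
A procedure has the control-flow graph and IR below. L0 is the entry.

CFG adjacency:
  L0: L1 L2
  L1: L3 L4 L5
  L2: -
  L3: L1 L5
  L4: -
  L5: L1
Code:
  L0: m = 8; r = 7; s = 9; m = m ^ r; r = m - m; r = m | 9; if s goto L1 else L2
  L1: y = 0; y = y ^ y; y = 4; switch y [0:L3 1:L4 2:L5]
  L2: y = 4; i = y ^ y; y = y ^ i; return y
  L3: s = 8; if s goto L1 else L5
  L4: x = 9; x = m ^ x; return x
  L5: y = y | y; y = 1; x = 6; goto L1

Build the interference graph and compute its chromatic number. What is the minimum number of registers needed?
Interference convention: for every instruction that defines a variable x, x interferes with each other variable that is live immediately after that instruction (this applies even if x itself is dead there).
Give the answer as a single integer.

Block summaries:
  L0 def {m,r,s} use ∅
  L1 def {y} use ∅
  L2 def {i,y} use ∅
  L3 def {s} use ∅
  L4 def {x} use {m}
  L5 def {x,y} use {y}

Live sets:
  L0 li=∅ lo={m}
  L1 li={m} lo={m,y}
  L2 li=∅ lo=∅
  L3 li={m,y} lo={m,y}
  L4 li={m} lo=∅
  L5 li={m,y} lo={m}

Interfere edges:
  i — {y}
  m — {r,s,x,y}
  r — {m,s}
  s — {m,r,y}
  x — {m}
  y — {i,m,s}

Colouring:
  clique {m,r,s} ⇒ need ≥ 3
  assign i→R0 m→R0 r→R2 s→R1 x→R1 y→R2 — no edge inside a register ⇒ χ ≤ 3
  χ = 3

Answer: 3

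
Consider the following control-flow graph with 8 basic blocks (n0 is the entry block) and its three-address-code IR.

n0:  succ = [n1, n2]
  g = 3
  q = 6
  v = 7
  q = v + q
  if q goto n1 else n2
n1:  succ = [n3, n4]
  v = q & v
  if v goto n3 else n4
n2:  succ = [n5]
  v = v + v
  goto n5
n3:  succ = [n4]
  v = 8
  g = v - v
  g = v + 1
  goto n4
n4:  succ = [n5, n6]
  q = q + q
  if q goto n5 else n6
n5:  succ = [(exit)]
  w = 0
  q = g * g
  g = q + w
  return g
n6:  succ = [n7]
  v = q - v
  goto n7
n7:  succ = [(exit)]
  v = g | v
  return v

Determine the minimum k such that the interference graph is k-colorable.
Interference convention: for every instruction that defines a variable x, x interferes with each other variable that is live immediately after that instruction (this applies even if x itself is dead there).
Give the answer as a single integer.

Per-block:
  n0: def={g,q,v} ue=∅
  n1: def={v} ue={q,v}
  n2: def={v} ue={v}
  n3: def={g,v} ue=∅
  n4: def={q} ue={q}
  n5: def={g,q,w} ue={g}
  n6: def={v} ue={q,v}
  n7: def={v} ue={g,v}

Live sets:
  live n0: ∅→{g,q,v}
  live n1: {g,q,v}→{g,q,v}
  live n2: {g,v}→{g}
  live n3: {q}→{g,q,v}
  live n4: {g,q,v}→{g,q,v}
  live n5: {g}→∅
  live n6: {g,q,v}→{g,v}
  live n7: {g,v}→∅

Conflict graph:
  g — {q,v,w}
  q — {g,v,w}
  v — {g,q}
  w — {g,q}

Chromatic number:
  clique {g,q,v} ⇒ need ≥ 3
  3-colouring: R0={g}  R1={q}  R2={v,w}
  χ = 3

Answer: 3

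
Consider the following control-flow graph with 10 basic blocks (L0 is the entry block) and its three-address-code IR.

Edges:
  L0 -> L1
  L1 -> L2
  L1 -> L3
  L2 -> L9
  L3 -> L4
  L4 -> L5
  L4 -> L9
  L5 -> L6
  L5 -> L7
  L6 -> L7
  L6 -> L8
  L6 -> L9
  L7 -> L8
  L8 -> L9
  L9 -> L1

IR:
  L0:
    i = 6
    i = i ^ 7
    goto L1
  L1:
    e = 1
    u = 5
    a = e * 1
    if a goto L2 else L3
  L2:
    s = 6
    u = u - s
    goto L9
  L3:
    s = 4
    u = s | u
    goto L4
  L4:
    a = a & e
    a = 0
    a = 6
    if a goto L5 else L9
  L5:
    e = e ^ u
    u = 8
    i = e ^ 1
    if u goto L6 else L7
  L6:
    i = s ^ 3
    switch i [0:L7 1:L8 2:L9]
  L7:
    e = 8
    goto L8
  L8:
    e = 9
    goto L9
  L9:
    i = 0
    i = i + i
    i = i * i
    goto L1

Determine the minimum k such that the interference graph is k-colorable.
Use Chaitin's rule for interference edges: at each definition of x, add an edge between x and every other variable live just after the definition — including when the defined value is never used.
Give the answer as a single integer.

Answer: 4

Working:
def/use:
  L0: def={i} ue=∅
  L1: def={a,e,u} ue=∅
  L2: def={s,u} ue={u}
  L3: def={s,u} ue={u}
  L4: def={a} ue={a,e}
  L5: def={e,i,u} ue={e,u}
  L6: def={i} ue={s}
  L7: def={e} ue=∅
  L8: def={e} ue=∅
  L9: def={i} ue=∅

Live sets:
  L0 li=∅ lo=∅
  L1 li=∅ lo={a,e,u}
  L2 li={u} lo=∅
  L3 li={a,e,u} lo={a,e,s,u}
  L4 li={a,e,s,u} lo={e,s,u}
  L5 li={e,s,u} lo={s}
  L6 li={s} lo=∅
  L7 li=∅ lo=∅
  L8 li=∅ lo=∅
  L9 li=∅ lo=∅

Conflict graph:
  a — {e,s,u}
  e — {a,s,u}
  i — {s,u}
  s — {a,e,i,u}
  u — {a,e,i,s}

Chromatic number:
  lower bound: {a,e,s,u} mutually conflict ⇒ χ ≥ 4
  assign a→R2 e→R3 i→R2 s→R0 u→R1 — no edge inside a register ⇒ χ ≤ 4
  χ = 4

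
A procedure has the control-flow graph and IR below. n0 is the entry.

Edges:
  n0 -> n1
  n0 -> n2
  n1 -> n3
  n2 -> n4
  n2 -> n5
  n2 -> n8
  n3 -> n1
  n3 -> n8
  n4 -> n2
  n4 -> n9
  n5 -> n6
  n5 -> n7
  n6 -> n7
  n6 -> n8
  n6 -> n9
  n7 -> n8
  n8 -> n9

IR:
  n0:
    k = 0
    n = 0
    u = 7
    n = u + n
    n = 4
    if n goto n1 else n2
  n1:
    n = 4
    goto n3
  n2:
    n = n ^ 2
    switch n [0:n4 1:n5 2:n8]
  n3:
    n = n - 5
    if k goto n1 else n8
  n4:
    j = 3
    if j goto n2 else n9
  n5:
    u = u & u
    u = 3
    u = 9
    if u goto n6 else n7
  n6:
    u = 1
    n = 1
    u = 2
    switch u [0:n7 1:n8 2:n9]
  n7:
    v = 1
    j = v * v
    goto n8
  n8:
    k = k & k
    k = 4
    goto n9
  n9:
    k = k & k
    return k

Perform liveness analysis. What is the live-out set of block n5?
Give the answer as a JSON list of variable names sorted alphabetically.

Per-block:
  n0: {k,n,u} / ∅
  n1: {n} / ∅
  n2: {n} / {n}
  n3: {n} / {k,n}
  n4: {j} / ∅
  n5: {u} / {u}
  n6: {n,u} / ∅
  n7: {j,v} / ∅
  n8: {k} / {k}
  n9: {k} / {k}

Liveness:
  n0 li=∅ lo={k,n,u}
  n1 li={k} lo={k,n}
  n2 li={k,n,u} lo={k,n,u}
  n3 li={k,n} lo={k}
  n4 li={k,n,u} lo={k,n,u}
  n5 li={k,u} lo={k}
  n6 li={k} lo={k}
  n7 li={k} lo={k}
  n8 li={k} lo={k}
  n9 li={k} lo=∅

live-out(n5) = ["k"]

Answer: ["k"]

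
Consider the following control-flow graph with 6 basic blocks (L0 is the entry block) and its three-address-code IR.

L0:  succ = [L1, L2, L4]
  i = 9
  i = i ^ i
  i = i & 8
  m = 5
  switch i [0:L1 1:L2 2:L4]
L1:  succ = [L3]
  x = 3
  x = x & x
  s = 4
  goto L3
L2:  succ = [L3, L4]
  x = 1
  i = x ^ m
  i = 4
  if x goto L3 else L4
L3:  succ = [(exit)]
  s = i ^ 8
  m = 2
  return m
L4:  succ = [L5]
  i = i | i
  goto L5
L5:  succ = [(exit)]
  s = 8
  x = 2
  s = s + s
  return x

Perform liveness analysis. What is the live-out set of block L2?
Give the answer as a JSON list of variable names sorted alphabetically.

Answer: ["i"]

Derivation:
Block summaries:
  L0: def={i,m} ue=∅
  L1: def={s,x} ue=∅
  L2: def={i,x} ue={m}
  L3: def={m,s} ue={i}
  L4: def={i} ue={i}
  L5: def={s,x} ue=∅

Liveness:
  live L0: ∅→{i,m}
  live L1: {i}→{i}
  live L2: {m}→{i}
  live L3: {i}→∅
  live L4: {i}→∅
  live L5: ∅→∅

live-out(L2) = ["i"]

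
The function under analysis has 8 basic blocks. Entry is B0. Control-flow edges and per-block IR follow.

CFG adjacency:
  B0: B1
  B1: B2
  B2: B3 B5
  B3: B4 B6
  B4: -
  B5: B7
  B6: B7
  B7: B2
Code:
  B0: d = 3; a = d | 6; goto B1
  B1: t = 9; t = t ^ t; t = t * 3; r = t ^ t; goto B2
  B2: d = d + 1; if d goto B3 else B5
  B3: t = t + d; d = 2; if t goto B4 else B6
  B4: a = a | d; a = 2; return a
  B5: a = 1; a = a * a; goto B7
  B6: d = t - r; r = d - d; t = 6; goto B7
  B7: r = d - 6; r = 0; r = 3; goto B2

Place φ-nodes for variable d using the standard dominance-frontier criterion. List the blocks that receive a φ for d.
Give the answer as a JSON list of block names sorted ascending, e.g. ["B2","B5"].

Answer: ["B2", "B7"]

Working:
idom tree: B1←B0 B2←B1 B3←B2 B4←B3 B5←B2 B6←B3 B7←B2
Dom at joins:
  B2: preds {B1,B7}: {B0,B1} ∩ {B0,B1,B2,B7} = {B0,B1}; idom=B1
  B7: preds {B5,B6}: {B0,B1,B2,B5} ∩ {B0,B1,B2,B3,B6} = {B0,B1,B2}; idom=B2

DF derivation:
  B2←B1: walk · to B1
  B2←B7: walk B7→B2 to B1
  B7←B5: walk B5 to B2
  B7←B6: walk B6→B3 to B2
  B0: DF=∅
  B1: DF=∅
  B2: DF={B2}
  B3: DF={B7}
  B4: DF=∅
  B5: DF={B7}
  B6: DF={B7}
  B7: DF={B2}

φ for d: defs {B0,B2,B3,B6}
  DF⁺ = {B2,B7}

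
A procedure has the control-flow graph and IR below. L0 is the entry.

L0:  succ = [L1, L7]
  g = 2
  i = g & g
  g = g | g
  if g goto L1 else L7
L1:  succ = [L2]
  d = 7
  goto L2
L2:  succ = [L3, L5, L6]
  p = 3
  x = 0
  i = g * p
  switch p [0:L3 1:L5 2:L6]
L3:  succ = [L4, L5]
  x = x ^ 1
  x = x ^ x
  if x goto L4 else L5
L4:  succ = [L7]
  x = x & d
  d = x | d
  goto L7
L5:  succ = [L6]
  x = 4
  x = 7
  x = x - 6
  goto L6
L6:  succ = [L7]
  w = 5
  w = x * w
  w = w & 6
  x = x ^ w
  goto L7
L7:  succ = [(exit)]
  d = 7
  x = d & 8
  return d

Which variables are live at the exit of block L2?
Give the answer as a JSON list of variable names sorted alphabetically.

def/use:
  L0: {g,i} / ∅
  L1: {d} / ∅
  L2: {i,p,x} / {g}
  L3: {x} / {x}
  L4: {d,x} / {d,x}
  L5: {x} / ∅
  L6: {w,x} / {x}
  L7: {d,x} / ∅

Liveness:
  L0 li=∅ lo={g}
  L1 li={g} lo={d,g}
  L2 li={d,g} lo={d,x}
  L3 li={d,x} lo={d,x}
  L4 li={d,x} lo=∅
  L5 li=∅ lo={x}
  L6 li={x} lo=∅
  L7 li=∅ lo=∅

live-out(L2) = ["d", "x"]

Answer: ["d", "x"]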